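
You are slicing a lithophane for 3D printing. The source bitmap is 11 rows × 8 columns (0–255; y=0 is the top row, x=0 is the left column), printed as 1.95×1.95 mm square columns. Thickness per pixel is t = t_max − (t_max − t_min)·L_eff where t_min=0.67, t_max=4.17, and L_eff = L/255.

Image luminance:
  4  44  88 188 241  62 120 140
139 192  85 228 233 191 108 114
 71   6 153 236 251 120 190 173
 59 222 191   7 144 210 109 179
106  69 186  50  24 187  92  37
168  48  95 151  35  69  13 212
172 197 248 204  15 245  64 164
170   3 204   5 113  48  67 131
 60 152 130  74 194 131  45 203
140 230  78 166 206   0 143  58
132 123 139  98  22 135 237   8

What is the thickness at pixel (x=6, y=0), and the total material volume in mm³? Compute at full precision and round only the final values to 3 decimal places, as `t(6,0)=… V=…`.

span = t_max - t_min = 4.17 - 0.67 = 3.500
L(6,0) = 120, L_eff = 120/255 = 0.470588
t(6,0) = 4.17 - 3.500·0.470588 = 2.523
Σt over all 11·8 pixels = 275479/1275 ≈ 216.0619608
V = pitch²·Σt = 1.95²·275479/1275 = 821.576

t(6,0)=2.523 V=821.576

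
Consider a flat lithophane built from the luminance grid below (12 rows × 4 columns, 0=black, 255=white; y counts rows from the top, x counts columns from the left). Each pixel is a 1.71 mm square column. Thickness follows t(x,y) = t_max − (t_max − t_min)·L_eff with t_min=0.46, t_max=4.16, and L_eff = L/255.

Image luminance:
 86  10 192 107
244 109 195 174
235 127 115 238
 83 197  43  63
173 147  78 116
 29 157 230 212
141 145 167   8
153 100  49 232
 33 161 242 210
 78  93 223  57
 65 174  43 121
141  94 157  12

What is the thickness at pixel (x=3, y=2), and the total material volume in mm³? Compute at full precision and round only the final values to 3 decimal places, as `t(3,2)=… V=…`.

span = t_max - t_min = 4.16 - 0.46 = 3.700
L(3,2) = 238, L_eff = 238/255 = 0.933333
t(3,2) = 4.16 - 3.700·0.933333 = 0.707
Σt over all 12·4 pixels = 277601/2550 ≈ 108.8631373
V = pitch²·Σt = 1.71²·277601/2550 = 318.327

t(3,2)=0.707 V=318.327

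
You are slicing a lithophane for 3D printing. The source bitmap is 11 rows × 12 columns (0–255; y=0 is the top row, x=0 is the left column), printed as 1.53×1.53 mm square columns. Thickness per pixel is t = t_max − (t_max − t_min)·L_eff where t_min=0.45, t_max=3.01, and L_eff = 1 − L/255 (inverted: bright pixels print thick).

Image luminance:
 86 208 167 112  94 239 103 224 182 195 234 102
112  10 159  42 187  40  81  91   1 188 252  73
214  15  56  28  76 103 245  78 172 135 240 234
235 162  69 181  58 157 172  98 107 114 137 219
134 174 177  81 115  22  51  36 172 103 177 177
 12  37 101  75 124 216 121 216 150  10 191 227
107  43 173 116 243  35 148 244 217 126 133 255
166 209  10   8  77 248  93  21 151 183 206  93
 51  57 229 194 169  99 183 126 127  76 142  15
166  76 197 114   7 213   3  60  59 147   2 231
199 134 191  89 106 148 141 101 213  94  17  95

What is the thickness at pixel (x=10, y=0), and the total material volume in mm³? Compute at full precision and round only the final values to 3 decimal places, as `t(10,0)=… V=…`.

t(10,0)=2.799 V=537.670

span = t_max - t_min = 3.01 - 0.45 = 2.560
L(10,0) = 234, L_eff = 1 - 234/255 = 0.082353 (inverted)
t(10,0) = 3.01 - 2.560·0.082353 = 2.799
Σt over all 11·12 pixels = 488081/2125 ≈ 229.6851765
V = pitch²·Σt = 1.53²·488081/2125 = 537.670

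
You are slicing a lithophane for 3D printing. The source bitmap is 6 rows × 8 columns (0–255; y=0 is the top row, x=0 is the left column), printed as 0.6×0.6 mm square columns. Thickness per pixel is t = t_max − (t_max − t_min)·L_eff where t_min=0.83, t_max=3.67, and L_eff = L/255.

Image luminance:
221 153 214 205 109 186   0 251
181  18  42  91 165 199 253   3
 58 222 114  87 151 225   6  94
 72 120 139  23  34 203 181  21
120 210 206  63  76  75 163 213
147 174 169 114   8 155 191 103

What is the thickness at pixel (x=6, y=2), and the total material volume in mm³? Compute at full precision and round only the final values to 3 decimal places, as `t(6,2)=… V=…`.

span = t_max - t_min = 3.67 - 0.83 = 2.840
L(6,2) = 6, L_eff = 6/255 = 0.023529
t(6,2) = 3.67 - 2.840·0.023529 = 3.603
Σt over all 6·8 pixels = 226944/2125 ≈ 106.7971765
V = pitch²·Σt = 0.6²·226944/2125 = 38.447

t(6,2)=3.603 V=38.447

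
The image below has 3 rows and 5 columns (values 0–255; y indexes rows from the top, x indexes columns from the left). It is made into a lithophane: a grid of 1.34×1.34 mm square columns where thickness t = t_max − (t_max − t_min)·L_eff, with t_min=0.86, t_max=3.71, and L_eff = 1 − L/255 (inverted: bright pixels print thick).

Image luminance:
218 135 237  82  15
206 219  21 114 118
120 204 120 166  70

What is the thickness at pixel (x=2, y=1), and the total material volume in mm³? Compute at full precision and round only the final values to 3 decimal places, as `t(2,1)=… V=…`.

span = t_max - t_min = 3.71 - 0.86 = 2.850
L(2,1) = 21, L_eff = 1 - 21/255 = 0.917647 (inverted)
t(2,1) = 3.71 - 2.850·0.917647 = 1.095
Σt over all 3·5 pixels = 12157/340 ≈ 35.7558824
V = pitch²·Σt = 1.34²·12157/340 = 64.203

t(2,1)=1.095 V=64.203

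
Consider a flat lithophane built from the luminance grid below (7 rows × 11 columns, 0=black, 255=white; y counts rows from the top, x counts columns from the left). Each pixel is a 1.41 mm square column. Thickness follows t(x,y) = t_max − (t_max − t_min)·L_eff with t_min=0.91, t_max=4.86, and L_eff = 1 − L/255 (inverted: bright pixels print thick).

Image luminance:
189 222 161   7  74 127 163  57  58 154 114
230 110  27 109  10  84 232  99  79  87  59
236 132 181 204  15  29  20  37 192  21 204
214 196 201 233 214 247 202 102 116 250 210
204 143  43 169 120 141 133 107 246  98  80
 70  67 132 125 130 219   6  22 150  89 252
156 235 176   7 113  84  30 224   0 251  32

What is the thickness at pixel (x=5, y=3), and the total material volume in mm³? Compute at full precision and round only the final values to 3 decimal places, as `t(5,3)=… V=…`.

span = t_max - t_min = 4.86 - 0.91 = 3.950
L(5,3) = 247, L_eff = 1 - 247/255 = 0.031373 (inverted)
t(5,3) = 4.86 - 3.950·0.031373 = 4.736
Σt over all 7·11 pixels = 13463/60 ≈ 224.3833333
V = pitch²·Σt = 1.41²·13463/60 = 446.097

t(5,3)=4.736 V=446.097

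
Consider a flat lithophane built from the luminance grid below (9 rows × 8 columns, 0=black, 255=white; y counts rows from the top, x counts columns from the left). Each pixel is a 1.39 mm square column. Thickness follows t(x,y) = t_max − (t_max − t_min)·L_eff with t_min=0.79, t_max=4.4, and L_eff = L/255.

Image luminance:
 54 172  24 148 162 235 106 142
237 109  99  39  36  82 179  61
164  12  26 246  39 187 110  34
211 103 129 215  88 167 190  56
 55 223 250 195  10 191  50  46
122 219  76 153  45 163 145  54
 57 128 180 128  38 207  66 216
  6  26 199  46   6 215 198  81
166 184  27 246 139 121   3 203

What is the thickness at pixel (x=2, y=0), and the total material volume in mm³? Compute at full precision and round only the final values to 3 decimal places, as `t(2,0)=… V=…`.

span = t_max - t_min = 4.4 - 0.79 = 3.610
L(2,0) = 24, L_eff = 24/255 = 0.094118
t(2,0) = 4.4 - 3.610·0.094118 = 4.060
Σt over all 9·8 pixels = 328097/1700 ≈ 192.9982353
V = pitch²·Σt = 1.39²·328097/1700 = 372.892

t(2,0)=4.060 V=372.892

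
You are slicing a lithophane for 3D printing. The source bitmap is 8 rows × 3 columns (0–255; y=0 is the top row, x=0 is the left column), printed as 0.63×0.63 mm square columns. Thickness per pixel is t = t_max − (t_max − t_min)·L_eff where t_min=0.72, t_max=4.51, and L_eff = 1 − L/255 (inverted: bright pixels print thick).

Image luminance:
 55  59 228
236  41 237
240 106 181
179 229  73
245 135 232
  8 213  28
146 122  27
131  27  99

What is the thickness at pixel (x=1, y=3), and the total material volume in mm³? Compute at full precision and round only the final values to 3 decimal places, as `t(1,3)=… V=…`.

t(1,3)=4.124 V=26.190

span = t_max - t_min = 4.51 - 0.72 = 3.790
L(1,3) = 229, L_eff = 1 - 229/255 = 0.101961 (inverted)
t(1,3) = 4.51 - 3.790·0.101961 = 4.124
Σt over all 8·3 pixels = 1682623/25500 ≈ 65.9852157
V = pitch²·Σt = 0.63²·1682623/25500 = 26.190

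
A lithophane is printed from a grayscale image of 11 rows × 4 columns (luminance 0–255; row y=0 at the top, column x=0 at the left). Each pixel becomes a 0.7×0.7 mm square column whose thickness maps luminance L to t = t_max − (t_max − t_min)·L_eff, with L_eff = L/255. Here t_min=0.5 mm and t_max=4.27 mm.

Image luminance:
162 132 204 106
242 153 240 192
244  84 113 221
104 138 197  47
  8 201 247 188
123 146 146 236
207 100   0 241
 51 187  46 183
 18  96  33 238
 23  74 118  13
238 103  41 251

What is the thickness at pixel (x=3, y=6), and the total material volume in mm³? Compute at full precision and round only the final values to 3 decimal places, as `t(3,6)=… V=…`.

t(3,6)=0.707 V=47.617

span = t_max - t_min = 4.27 - 0.5 = 3.770
L(3,6) = 241, L_eff = 241/255 = 0.945098
t(3,6) = 4.27 - 3.770·0.945098 = 0.707
Σt over all 11·4 pixels = 165203/1700 ≈ 97.1782353
V = pitch²·Σt = 0.7²·165203/1700 = 47.617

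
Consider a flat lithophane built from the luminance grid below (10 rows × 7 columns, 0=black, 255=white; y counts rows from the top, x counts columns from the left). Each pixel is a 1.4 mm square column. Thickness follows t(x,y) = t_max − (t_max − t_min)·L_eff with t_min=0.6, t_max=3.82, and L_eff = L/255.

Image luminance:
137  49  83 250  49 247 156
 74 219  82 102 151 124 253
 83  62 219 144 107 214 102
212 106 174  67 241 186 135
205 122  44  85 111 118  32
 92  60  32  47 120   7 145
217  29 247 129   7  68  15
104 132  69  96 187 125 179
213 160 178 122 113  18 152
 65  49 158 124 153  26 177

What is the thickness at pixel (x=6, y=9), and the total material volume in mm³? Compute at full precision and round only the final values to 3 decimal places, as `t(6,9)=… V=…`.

t(6,9)=1.585 V=312.246

span = t_max - t_min = 3.82 - 0.6 = 3.220
L(6,9) = 177, L_eff = 177/255 = 0.694118
t(6,9) = 3.82 - 3.220·0.694118 = 1.585
Σt over all 10·7 pixels = 203119/1275 ≈ 159.3090196
V = pitch²·Σt = 1.4²·203119/1275 = 312.246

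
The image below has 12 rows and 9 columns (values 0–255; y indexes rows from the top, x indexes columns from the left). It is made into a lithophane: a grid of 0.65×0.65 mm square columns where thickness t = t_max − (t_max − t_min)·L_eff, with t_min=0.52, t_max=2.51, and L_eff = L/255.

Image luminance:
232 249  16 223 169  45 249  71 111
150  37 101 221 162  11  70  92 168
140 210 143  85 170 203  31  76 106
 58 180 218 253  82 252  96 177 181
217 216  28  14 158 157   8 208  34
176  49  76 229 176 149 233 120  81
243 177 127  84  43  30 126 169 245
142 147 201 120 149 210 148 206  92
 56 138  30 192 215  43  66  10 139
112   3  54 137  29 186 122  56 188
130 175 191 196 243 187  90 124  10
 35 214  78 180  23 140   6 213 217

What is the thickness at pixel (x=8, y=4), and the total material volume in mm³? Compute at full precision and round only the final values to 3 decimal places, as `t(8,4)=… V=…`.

t(8,4)=2.245 V=67.534

span = t_max - t_min = 2.51 - 0.52 = 1.990
L(8,4) = 34, L_eff = 34/255 = 0.133333
t(8,4) = 2.51 - 1.990·0.133333 = 2.245
Σt over all 12·9 pixels = 2037997/12750 ≈ 159.8429020
V = pitch²·Σt = 0.65²·2037997/12750 = 67.534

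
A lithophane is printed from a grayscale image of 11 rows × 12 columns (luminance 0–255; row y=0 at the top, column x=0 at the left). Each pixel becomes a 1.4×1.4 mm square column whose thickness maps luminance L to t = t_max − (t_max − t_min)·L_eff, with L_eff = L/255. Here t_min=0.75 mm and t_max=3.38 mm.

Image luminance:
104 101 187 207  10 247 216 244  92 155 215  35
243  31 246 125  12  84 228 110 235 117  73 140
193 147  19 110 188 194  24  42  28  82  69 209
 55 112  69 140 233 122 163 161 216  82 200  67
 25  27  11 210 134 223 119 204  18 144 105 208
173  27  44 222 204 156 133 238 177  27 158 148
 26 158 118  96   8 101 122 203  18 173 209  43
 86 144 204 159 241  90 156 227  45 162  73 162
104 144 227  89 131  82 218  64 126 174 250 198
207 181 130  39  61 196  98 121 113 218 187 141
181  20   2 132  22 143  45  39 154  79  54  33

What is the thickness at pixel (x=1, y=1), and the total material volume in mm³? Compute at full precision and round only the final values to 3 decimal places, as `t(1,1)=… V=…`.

span = t_max - t_min = 3.38 - 0.75 = 2.630
L(1,1) = 31, L_eff = 31/255 = 0.121569
t(1,1) = 3.38 - 2.630·0.121569 = 3.060
Σt over all 11·12 pixels = 576734/2125 ≈ 271.4042353
V = pitch²·Σt = 1.4²·576734/2125 = 531.952

t(1,1)=3.060 V=531.952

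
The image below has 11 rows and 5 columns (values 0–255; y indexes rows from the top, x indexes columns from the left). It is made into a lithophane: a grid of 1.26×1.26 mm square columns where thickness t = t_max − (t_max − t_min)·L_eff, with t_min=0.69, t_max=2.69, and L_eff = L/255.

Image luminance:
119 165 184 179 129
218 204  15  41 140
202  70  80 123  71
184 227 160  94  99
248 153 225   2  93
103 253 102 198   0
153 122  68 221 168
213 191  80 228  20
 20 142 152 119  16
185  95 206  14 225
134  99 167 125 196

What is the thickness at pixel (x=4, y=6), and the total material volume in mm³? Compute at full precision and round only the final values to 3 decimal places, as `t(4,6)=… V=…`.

span = t_max - t_min = 2.69 - 0.69 = 2.000
L(4,6) = 168, L_eff = 168/255 = 0.658824
t(4,6) = 2.69 - 2.000·0.658824 = 1.372
Σt over all 11·5 pixels = 30463/340 ≈ 89.5970588
V = pitch²·Σt = 1.26²·30463/340 = 142.244

t(4,6)=1.372 V=142.244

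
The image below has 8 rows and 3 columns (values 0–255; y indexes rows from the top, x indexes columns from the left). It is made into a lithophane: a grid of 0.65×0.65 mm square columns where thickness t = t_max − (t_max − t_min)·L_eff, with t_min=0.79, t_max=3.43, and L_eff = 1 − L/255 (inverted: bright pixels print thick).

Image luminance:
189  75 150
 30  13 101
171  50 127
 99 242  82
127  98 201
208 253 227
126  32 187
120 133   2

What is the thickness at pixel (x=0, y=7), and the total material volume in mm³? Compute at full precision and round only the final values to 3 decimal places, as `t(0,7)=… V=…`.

t(0,7)=2.032 V=21.321

span = t_max - t_min = 3.43 - 0.79 = 2.640
L(0,7) = 120, L_eff = 1 - 120/255 = 0.529412 (inverted)
t(0,7) = 3.43 - 2.640·0.529412 = 2.032
Σt over all 8·3 pixels = 50.464
V = pitch²·Σt = 0.65²·50.464 = 21.321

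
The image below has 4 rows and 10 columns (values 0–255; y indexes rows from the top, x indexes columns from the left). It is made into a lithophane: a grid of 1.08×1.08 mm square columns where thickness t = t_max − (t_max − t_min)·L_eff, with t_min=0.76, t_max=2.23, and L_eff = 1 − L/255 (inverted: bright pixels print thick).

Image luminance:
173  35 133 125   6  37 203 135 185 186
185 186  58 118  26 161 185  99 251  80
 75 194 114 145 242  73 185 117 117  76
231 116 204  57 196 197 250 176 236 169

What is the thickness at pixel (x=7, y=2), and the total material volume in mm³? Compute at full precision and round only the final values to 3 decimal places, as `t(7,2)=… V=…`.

t(7,2)=1.434 V=74.034

span = t_max - t_min = 2.23 - 0.76 = 1.470
L(7,2) = 117, L_eff = 1 - 117/255 = 0.541176 (inverted)
t(7,2) = 2.23 - 1.470·0.541176 = 1.434
Σt over all 4·10 pixels = 539513/8500 ≈ 63.4721176
V = pitch²·Σt = 1.08²·539513/8500 = 74.034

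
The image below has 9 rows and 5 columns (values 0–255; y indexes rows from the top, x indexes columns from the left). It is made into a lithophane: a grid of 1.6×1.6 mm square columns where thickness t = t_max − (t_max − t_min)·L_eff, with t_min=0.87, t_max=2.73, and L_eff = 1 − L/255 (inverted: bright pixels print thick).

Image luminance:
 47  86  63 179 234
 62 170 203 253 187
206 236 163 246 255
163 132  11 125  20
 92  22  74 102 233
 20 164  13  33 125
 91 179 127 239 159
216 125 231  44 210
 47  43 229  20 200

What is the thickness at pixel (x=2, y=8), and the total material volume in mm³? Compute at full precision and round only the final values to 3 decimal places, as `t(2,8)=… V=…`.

span = t_max - t_min = 2.73 - 0.87 = 1.860
L(2,8) = 229, L_eff = 1 - 229/255 = 0.101961 (inverted)
t(2,8) = 2.73 - 1.860·0.101961 = 2.540
Σt over all 9·5 pixels = 709673/8500 ≈ 83.4909412
V = pitch²·Σt = 1.6²·709673/8500 = 213.737

t(2,8)=2.540 V=213.737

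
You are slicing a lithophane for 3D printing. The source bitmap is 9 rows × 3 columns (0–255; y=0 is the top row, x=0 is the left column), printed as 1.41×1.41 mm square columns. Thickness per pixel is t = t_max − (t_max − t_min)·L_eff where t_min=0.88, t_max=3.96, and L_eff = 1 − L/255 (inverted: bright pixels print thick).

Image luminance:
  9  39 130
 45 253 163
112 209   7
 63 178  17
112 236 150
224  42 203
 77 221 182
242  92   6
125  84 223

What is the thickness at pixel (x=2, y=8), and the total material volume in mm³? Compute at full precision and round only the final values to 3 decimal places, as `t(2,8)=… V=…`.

span = t_max - t_min = 3.96 - 0.88 = 3.080
L(2,8) = 223, L_eff = 1 - 223/255 = 0.125490 (inverted)
t(2,8) = 3.96 - 3.080·0.125490 = 3.573
Σt over all 9·3 pixels = 138886/2125 ≈ 65.3581176
V = pitch²·Σt = 1.41²·138886/2125 = 129.938

t(2,8)=3.573 V=129.938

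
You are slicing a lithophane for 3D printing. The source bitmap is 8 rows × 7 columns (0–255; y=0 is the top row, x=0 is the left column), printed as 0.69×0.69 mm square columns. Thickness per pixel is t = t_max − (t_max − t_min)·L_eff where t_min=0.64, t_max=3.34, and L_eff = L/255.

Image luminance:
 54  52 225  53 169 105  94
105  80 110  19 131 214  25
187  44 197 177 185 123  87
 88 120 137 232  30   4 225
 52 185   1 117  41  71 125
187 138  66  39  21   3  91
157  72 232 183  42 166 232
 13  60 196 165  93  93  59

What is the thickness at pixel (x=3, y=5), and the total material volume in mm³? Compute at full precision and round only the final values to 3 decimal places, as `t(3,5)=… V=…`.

span = t_max - t_min = 3.34 - 0.64 = 2.700
L(3,5) = 39, L_eff = 39/255 = 0.152941
t(3,5) = 3.34 - 2.700·0.152941 = 2.927
Σt over all 8·7 pixels = 51718/425 ≈ 121.6894118
V = pitch²·Σt = 0.69²·51718/425 = 57.936

t(3,5)=2.927 V=57.936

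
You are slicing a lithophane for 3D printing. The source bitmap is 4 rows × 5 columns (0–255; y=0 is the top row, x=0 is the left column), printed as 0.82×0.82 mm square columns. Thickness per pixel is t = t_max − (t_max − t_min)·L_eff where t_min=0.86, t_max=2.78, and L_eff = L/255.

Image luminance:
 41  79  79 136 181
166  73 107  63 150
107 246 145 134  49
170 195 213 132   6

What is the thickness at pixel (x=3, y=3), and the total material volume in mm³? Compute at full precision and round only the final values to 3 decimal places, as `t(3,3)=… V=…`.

span = t_max - t_min = 2.78 - 0.86 = 1.920
L(3,3) = 132, L_eff = 132/255 = 0.517647
t(3,3) = 2.78 - 1.920·0.517647 = 1.786
Σt over all 4·5 pixels = 78598/2125 ≈ 36.9872941
V = pitch²·Σt = 0.82²·78598/2125 = 24.870

t(3,3)=1.786 V=24.870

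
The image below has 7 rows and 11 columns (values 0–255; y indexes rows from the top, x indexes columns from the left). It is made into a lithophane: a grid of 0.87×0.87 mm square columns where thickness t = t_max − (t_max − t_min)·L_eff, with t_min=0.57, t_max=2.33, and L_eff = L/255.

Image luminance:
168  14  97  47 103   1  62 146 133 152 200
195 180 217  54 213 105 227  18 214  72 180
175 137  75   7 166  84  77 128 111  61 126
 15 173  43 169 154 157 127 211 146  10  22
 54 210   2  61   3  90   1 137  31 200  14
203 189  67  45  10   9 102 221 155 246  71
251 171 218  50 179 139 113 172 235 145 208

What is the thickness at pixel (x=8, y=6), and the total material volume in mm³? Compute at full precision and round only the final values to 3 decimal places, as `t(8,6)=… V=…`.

span = t_max - t_min = 2.33 - 0.57 = 1.760
L(8,6) = 235, L_eff = 235/255 = 0.921569
t(8,6) = 2.33 - 1.760·0.921569 = 0.708
Σt over all 7·11 pixels = 986777/8500 ≈ 116.0914118
V = pitch²·Σt = 0.87²·986777/8500 = 87.870

t(8,6)=0.708 V=87.870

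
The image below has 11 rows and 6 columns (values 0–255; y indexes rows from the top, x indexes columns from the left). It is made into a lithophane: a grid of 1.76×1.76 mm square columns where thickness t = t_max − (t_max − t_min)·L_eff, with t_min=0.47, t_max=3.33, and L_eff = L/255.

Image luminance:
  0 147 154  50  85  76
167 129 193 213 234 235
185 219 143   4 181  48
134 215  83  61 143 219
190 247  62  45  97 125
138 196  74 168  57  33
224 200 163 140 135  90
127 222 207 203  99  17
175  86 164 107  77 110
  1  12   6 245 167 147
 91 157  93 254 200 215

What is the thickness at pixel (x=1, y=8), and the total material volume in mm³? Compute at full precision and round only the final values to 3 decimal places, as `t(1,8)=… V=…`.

span = t_max - t_min = 3.33 - 0.47 = 2.860
L(1,8) = 86, L_eff = 86/255 = 0.337255
t(1,8) = 3.33 - 2.860·0.337255 = 2.365
Σt over all 11·6 pixels = 1531783/12750 ≈ 120.1398431
V = pitch²·Σt = 1.76²·1531783/12750 = 372.145

t(1,8)=2.365 V=372.145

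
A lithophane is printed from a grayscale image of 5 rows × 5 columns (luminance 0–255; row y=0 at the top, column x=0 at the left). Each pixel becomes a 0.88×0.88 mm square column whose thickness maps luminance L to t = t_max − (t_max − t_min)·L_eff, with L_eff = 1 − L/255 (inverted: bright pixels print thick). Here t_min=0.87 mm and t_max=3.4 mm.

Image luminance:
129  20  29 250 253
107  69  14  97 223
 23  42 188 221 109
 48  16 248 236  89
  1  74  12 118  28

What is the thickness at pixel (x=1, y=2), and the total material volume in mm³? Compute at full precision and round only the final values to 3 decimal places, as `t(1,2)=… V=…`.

span = t_max - t_min = 3.4 - 0.87 = 2.530
L(1,2) = 42, L_eff = 1 - 42/255 = 0.835294 (inverted)
t(1,2) = 3.4 - 2.530·0.835294 = 1.287
Σt over all 5·5 pixels = 1223557/25500 ≈ 47.9826275
V = pitch²·Σt = 0.88²·1223557/25500 = 37.158

t(1,2)=1.287 V=37.158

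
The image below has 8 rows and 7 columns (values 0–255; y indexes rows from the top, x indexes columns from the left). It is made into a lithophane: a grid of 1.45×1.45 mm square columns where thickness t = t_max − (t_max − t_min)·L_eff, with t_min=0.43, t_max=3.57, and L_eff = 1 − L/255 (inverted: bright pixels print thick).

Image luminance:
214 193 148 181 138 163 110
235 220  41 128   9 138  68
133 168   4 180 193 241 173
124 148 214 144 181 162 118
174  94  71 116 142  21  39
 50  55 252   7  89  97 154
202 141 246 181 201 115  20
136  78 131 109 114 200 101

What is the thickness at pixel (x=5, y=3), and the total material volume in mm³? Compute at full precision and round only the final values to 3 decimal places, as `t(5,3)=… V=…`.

span = t_max - t_min = 3.57 - 0.43 = 3.140
L(5,3) = 162, L_eff = 1 - 162/255 = 0.364706 (inverted)
t(5,3) = 3.57 - 3.140·0.364706 = 2.425
Σt over all 8·7 pixels = 297061/2550 ≈ 116.4945098
V = pitch²·Σt = 1.45²·297061/2550 = 244.930

t(5,3)=2.425 V=244.930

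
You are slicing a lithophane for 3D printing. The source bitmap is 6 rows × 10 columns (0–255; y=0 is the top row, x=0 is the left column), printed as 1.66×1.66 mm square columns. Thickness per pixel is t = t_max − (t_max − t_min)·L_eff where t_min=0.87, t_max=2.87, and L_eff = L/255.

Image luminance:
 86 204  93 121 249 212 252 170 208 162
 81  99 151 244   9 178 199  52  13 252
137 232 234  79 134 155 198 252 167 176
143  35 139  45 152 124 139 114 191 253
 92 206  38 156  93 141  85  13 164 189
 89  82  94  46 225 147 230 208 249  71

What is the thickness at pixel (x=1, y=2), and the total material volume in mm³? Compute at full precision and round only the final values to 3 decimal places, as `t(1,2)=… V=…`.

span = t_max - t_min = 2.87 - 0.87 = 2.000
L(1,2) = 232, L_eff = 232/255 = 0.909804
t(1,2) = 2.87 - 2.000·0.909804 = 1.050
Σt over all 6·10 pixels = 26407/255 ≈ 103.5568627
V = pitch²·Σt = 1.66²·26407/255 = 285.361

t(1,2)=1.050 V=285.361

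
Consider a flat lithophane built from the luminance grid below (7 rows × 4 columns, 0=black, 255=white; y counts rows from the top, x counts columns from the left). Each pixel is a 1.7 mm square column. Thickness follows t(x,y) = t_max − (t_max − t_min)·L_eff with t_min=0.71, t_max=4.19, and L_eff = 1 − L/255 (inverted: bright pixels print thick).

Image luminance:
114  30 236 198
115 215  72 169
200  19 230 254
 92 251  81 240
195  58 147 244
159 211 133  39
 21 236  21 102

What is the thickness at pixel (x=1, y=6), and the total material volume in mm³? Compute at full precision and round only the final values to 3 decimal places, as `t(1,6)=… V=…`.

t(1,6)=3.931 V=218.447

span = t_max - t_min = 4.19 - 0.71 = 3.480
L(1,6) = 236, L_eff = 1 - 236/255 = 0.074510 (inverted)
t(1,6) = 4.19 - 3.480·0.074510 = 3.931
Σt over all 7·4 pixels = 160623/2125 ≈ 75.5872941
V = pitch²·Σt = 1.7²·160623/2125 = 218.447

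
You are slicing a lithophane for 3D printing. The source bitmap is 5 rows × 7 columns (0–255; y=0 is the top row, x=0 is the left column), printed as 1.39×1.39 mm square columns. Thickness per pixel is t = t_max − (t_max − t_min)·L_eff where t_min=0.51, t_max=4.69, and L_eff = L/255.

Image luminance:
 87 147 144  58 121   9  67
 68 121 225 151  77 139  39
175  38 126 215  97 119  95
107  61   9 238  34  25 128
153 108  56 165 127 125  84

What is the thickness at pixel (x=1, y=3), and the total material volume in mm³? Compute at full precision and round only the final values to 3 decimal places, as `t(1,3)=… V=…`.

t(1,3)=3.690 V=198.767

span = t_max - t_min = 4.69 - 0.51 = 4.180
L(1,3) = 61, L_eff = 61/255 = 0.239216
t(1,3) = 4.69 - 4.180·0.239216 = 3.690
Σt over all 5·7 pixels = 874447/8500 ≈ 102.8761176
V = pitch²·Σt = 1.39²·874447/8500 = 198.767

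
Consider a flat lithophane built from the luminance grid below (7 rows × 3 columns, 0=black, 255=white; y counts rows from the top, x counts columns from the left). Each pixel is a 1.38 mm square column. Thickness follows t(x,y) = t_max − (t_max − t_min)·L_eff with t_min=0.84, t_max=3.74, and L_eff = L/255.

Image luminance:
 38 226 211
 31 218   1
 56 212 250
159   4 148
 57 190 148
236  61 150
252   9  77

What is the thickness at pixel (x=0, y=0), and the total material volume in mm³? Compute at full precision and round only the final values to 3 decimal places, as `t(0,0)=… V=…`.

span = t_max - t_min = 3.74 - 0.84 = 2.900
L(0,0) = 38, L_eff = 38/255 = 0.149020
t(0,0) = 3.74 - 2.900·0.149020 = 3.308
Σt over all 7·3 pixels = 120991/2550 ≈ 47.4474510
V = pitch²·Σt = 1.38²·120991/2550 = 90.359

t(0,0)=3.308 V=90.359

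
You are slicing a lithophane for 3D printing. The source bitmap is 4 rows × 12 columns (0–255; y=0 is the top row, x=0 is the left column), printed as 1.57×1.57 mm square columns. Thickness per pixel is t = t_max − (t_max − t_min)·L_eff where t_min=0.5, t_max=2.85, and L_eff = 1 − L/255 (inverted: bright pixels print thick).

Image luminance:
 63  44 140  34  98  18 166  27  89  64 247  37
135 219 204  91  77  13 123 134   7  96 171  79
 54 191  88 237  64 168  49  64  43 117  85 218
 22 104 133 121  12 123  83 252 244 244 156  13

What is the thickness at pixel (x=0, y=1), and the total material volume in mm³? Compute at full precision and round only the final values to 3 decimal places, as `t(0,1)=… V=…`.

span = t_max - t_min = 2.85 - 0.5 = 2.350
L(0,1) = 135, L_eff = 1 - 135/255 = 0.470588 (inverted)
t(0,1) = 2.85 - 2.350·0.470588 = 1.744
Σt over all 4·12 pixels = 369667/5100 ≈ 72.4837255
V = pitch²·Σt = 1.57²·369667/5100 = 178.665

t(0,1)=1.744 V=178.665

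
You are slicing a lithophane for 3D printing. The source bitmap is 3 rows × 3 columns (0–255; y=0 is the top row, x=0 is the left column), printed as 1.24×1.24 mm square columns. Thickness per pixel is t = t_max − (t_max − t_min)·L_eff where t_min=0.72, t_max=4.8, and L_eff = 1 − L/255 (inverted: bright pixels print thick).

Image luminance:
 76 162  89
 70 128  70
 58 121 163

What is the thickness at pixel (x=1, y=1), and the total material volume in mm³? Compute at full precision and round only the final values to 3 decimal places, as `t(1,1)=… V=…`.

span = t_max - t_min = 4.8 - 0.72 = 4.080
L(1,1) = 128, L_eff = 1 - 128/255 = 0.498039 (inverted)
t(1,1) = 4.8 - 4.080·0.498039 = 2.768
Σt over all 3·3 pixels = 21.472
V = pitch²·Σt = 1.24²·21.472 = 33.015

t(1,1)=2.768 V=33.015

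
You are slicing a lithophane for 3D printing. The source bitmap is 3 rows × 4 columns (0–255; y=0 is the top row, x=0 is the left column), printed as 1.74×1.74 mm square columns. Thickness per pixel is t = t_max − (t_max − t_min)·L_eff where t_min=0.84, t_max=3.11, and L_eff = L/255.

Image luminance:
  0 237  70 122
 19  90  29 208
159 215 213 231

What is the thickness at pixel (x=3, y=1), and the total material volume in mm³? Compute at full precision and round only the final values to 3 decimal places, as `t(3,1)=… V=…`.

t(3,1)=1.258 V=70.056

span = t_max - t_min = 3.11 - 0.84 = 2.270
L(3,1) = 208, L_eff = 208/255 = 0.815686
t(3,1) = 3.11 - 2.270·0.815686 = 1.258
Σt over all 3·4 pixels = 196683/8500 ≈ 23.1391765
V = pitch²·Σt = 1.74²·196683/8500 = 70.056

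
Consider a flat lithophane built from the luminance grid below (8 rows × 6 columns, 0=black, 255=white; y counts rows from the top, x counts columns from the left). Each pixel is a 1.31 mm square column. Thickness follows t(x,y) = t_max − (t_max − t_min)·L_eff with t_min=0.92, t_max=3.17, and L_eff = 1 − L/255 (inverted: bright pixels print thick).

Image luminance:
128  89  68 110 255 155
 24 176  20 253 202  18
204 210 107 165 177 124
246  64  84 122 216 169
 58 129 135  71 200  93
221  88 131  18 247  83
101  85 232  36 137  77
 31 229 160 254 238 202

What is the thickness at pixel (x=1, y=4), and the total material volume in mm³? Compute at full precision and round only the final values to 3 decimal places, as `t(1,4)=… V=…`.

span = t_max - t_min = 3.17 - 0.92 = 2.250
L(1,4) = 129, L_eff = 1 - 129/255 = 0.494118 (inverted)
t(1,4) = 3.17 - 2.250·0.494118 = 2.058
Σt over all 8·6 pixels = 87351/850 ≈ 102.7658824
V = pitch²·Σt = 1.31²·87351/850 = 176.357

t(1,4)=2.058 V=176.357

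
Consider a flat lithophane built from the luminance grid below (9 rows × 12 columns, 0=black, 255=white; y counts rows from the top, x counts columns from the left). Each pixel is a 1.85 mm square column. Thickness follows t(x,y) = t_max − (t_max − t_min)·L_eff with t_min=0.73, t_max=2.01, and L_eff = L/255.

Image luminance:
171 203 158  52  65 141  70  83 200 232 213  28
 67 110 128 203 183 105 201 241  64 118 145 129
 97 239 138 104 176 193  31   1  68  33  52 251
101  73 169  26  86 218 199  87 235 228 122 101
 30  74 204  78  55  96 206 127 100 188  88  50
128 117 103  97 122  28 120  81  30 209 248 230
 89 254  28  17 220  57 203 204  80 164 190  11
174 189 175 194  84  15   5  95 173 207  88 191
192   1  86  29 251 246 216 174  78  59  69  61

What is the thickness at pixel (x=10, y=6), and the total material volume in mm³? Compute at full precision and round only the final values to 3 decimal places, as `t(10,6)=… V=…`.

t(10,6)=1.056 V=507.321

span = t_max - t_min = 2.01 - 0.73 = 1.280
L(10,6) = 190, L_eff = 190/255 = 0.745098
t(10,6) = 2.01 - 1.280·0.745098 = 1.056
Σt over all 9·12 pixels = 314991/2125 ≈ 148.2310588
V = pitch²·Σt = 1.85²·314991/2125 = 507.321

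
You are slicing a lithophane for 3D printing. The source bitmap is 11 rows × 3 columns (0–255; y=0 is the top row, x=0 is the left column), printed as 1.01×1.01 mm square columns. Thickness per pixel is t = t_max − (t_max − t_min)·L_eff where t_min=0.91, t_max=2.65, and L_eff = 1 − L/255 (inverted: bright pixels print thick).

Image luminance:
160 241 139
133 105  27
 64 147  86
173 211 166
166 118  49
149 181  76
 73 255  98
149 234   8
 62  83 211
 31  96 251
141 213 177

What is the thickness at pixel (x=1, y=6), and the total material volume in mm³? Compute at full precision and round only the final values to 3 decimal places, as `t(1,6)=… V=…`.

span = t_max - t_min = 2.65 - 0.91 = 1.740
L(1,6) = 255, L_eff = 1 - 255/255 = 0.000000 (inverted)
t(1,6) = 2.65 - 1.740·0.000000 = 2.650
Σt over all 11·3 pixels = 514689/8500 ≈ 60.5516471
V = pitch²·Σt = 1.01²·514689/8500 = 61.769

t(1,6)=2.650 V=61.769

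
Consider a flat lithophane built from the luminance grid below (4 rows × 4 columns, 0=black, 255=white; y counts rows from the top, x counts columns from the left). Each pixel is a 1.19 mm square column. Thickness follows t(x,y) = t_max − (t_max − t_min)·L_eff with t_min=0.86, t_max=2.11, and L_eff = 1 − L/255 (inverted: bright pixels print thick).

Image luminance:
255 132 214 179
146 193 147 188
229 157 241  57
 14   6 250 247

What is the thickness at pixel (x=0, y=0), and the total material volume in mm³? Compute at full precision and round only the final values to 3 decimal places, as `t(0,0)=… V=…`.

span = t_max - t_min = 2.11 - 0.86 = 1.250
L(0,0) = 255, L_eff = 1 - 255/255 = 0.000000 (inverted)
t(0,0) = 2.11 - 1.250·0.000000 = 2.110
Σt over all 4·4 pixels = 45517/1700 ≈ 26.7747059
V = pitch²·Σt = 1.19²·45517/1700 = 37.916

t(0,0)=2.110 V=37.916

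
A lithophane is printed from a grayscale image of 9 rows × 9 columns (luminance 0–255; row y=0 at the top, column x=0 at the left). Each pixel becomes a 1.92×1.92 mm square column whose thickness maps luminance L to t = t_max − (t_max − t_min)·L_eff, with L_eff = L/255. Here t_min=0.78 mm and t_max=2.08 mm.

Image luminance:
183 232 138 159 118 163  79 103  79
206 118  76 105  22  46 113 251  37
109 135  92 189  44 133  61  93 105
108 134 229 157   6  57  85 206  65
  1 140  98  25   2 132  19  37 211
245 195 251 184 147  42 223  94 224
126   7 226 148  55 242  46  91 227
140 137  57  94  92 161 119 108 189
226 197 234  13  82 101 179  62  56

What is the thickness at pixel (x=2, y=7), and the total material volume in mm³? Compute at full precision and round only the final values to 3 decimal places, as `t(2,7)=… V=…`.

t(2,7)=1.789 V=434.635

span = t_max - t_min = 2.08 - 0.78 = 1.300
L(2,7) = 57, L_eff = 57/255 = 0.223529
t(2,7) = 2.08 - 1.300·0.223529 = 1.789
Σt over all 9·9 pixels = 100217/850 ≈ 117.9023529
V = pitch²·Σt = 1.92²·100217/850 = 434.635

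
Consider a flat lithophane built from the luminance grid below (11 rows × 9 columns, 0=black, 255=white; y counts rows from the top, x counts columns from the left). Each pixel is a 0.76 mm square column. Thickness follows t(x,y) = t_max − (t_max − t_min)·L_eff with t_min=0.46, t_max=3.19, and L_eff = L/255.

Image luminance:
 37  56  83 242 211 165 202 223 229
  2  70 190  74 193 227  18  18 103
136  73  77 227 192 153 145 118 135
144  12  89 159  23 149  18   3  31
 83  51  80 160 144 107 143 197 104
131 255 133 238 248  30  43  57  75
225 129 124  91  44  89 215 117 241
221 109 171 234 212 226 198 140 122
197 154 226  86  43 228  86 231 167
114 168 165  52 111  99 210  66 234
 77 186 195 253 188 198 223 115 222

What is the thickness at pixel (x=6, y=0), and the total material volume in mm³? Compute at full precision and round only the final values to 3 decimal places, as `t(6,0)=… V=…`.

span = t_max - t_min = 3.19 - 0.46 = 2.730
L(6,0) = 202, L_eff = 202/255 = 0.792157
t(6,0) = 3.19 - 2.730·0.792157 = 1.027
Σt over all 11·9 pixels = 1436957/8500 ≈ 169.0537647
V = pitch²·Σt = 0.76²·1436957/8500 = 97.645

t(6,0)=1.027 V=97.645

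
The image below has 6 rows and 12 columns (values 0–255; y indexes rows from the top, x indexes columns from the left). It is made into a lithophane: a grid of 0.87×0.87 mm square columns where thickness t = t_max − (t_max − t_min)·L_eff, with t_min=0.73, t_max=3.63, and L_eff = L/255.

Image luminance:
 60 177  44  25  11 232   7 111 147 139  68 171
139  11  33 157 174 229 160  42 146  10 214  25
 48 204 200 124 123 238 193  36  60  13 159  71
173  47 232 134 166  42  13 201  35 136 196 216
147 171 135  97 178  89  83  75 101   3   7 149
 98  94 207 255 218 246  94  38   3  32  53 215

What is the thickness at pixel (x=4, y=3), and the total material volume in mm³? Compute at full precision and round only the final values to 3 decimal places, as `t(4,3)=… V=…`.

t(4,3)=1.742 V=125.689

span = t_max - t_min = 3.63 - 0.73 = 2.900
L(4,3) = 166, L_eff = 166/255 = 0.650980
t(4,3) = 3.63 - 2.900·0.650980 = 1.742
Σt over all 6·12 pixels = 211724/1275 ≈ 166.0580392
V = pitch²·Σt = 0.87²·211724/1275 = 125.689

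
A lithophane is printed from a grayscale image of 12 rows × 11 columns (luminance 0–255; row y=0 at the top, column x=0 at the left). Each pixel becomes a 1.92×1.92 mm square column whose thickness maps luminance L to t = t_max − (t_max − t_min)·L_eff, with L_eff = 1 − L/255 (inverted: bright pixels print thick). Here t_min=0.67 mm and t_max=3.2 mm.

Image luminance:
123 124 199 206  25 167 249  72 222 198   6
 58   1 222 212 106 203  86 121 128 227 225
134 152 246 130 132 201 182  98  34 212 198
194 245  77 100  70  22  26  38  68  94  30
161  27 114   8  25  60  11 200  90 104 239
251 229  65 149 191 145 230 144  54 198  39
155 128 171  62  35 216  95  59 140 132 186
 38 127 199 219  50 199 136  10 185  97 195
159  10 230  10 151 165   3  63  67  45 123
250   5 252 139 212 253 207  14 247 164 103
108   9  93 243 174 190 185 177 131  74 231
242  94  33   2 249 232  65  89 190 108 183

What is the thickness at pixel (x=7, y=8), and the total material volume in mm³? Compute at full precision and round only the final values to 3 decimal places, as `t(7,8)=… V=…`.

span = t_max - t_min = 3.2 - 0.67 = 2.530
L(7,8) = 63, L_eff = 1 - 63/255 = 0.752941 (inverted)
t(7,8) = 3.2 - 2.530·0.752941 = 1.295
Σt over all 12·11 pixels = 1331737/5100 ≈ 261.1249020
V = pitch²·Σt = 1.92²·1331737/5100 = 962.611

t(7,8)=1.295 V=962.611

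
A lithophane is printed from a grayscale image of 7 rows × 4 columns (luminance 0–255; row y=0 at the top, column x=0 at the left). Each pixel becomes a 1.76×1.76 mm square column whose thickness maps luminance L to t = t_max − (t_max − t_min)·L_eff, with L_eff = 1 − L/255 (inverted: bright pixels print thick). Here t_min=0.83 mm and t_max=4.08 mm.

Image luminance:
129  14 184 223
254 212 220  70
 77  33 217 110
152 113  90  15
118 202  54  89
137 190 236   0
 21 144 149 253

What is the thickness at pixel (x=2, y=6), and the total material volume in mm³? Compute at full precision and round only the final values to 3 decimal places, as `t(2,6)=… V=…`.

t(2,6)=2.729 V=218.298

span = t_max - t_min = 4.08 - 0.83 = 3.250
L(2,6) = 149, L_eff = 1 - 149/255 = 0.415686 (inverted)
t(2,6) = 4.08 - 3.250·0.415686 = 2.729
Σt over all 7·4 pixels = 10571/150 ≈ 70.4733333
V = pitch²·Σt = 1.76²·10571/150 = 218.298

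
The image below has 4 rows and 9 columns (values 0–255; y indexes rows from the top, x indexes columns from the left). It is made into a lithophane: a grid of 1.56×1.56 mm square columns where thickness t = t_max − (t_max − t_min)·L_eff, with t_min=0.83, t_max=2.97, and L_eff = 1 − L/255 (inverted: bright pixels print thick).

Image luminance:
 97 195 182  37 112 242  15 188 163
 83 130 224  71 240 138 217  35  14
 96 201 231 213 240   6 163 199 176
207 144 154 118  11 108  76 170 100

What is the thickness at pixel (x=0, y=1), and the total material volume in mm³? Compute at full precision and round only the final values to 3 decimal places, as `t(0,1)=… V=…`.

span = t_max - t_min = 2.97 - 0.83 = 2.140
L(0,1) = 83, L_eff = 1 - 83/255 = 0.674510 (inverted)
t(0,1) = 2.97 - 2.140·0.674510 = 1.527
Σt over all 4·9 pixels = 457771/6375 ≈ 71.8072157
V = pitch²·Σt = 1.56²·457771/6375 = 174.750

t(0,1)=1.527 V=174.750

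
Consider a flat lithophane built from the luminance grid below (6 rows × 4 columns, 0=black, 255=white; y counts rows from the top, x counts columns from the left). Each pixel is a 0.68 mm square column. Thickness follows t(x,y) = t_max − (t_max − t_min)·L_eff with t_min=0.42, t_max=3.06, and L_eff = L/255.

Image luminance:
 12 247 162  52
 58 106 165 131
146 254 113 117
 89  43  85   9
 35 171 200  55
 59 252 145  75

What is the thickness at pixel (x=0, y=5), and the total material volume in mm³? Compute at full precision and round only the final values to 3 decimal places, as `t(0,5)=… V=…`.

span = t_max - t_min = 3.06 - 0.42 = 2.640
L(0,5) = 59, L_eff = 59/255 = 0.231373
t(0,5) = 3.06 - 2.640·0.231373 = 2.449
Σt over all 6·4 pixels = 94878/2125 ≈ 44.6484706
V = pitch²·Σt = 0.68²·94878/2125 = 20.645

t(0,5)=2.449 V=20.645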